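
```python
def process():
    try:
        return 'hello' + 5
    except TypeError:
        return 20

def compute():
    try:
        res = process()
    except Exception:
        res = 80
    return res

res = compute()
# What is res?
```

Step-by-step execution trace:
1. `compute()` calls `process()`.
2. In process: `'hello' + 5` raises TypeError; `except TypeError` catches it → returns 20.
3. In compute: `res = process()` → res = 20. No exception reaches compute.
4. `except Exception` is skipped; compute returns 20.
5. res = 20.
Result: 20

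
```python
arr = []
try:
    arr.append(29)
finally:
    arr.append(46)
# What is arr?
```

Step-by-step execution trace:
1. try: `arr.append(29)` → arr = [29].
2. The try body completes without raising.
3. finally always runs: `arr.append(46)` → arr = [29, 46].
Result: [29, 46]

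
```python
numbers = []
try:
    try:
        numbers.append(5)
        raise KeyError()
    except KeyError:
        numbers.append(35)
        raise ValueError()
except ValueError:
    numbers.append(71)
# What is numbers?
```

Step-by-step execution trace:
1. Inner try: `numbers.append(5)` → numbers = [5].
2. `raise KeyError()` raises KeyError.
3. Inner `except KeyError` matches → `numbers.append(35)` → numbers = [5, 35].
4. `raise ValueError()` raises ValueError; propagates to outer try.
5. Outer `except ValueError` matches → `numbers.append(71)` → numbers = [5, 35, 71].
Result: [5, 35, 71]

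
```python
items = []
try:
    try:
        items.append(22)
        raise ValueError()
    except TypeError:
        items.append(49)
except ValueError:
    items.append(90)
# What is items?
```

Step-by-step execution trace:
1. Inner try: `items.append(22)` → items = [22].
2. `raise ValueError()` raises ValueError.
3. Inner `except TypeError` does not match ValueError; exception propagates to outer try.
4. Outer `except ValueError` matches → `items.append(90)` → items = [22, 90].
Result: [22, 90]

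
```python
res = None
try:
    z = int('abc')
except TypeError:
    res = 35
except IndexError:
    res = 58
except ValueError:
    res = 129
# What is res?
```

Step-by-step execution trace:
1. `z = int('abc')` raises ValueError.
2. `except TypeError` does not match ValueError; skipped.
3. `except IndexError` does not match ValueError; skipped.
4. `except ValueError` matches → res = 129.
Result: 129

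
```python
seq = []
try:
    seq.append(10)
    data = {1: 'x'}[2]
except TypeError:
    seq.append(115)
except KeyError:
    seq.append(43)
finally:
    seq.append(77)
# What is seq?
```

Step-by-step execution trace:
1. try: `seq.append(10)` → seq = [10].
2. `data = {1: 'x'}[2]` raises KeyError.
3. `except TypeError` does not match KeyError; skipped.
4. `except KeyError` matches → `seq.append(43)` → seq = [10, 43].
5. finally always runs: `seq.append(77)` → seq = [10, 43, 77].
Result: [10, 43, 77]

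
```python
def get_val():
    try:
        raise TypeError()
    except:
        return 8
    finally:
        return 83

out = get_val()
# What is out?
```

Step-by-step execution trace:
1. `get_val()` enters try: `raise TypeError()` raises TypeError.
2. bare `except` matches → `return 8` sets pending return value 8.
3. Before returning, `finally: return 83` runs and overrides the pending return.
4. get_val() returns 83 → out = 83.
Result: 83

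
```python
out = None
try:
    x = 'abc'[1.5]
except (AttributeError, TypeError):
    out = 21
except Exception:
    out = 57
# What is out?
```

Step-by-step execution trace:
1. `x = 'abc'[1.5]` raises TypeError.
2. `except (AttributeError, TypeError)` matches (TypeError is in the tuple) → out = 21.
3. `except Exception` is not reached.
Result: 21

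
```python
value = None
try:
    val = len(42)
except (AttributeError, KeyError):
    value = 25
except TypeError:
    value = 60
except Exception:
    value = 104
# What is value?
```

Step-by-step execution trace:
1. `val = len(42)` raises TypeError.
2. `except (AttributeError, KeyError)` does not match TypeError; skipped.
3. `except TypeError` matches (exact type match) → value = 60.
4. `except Exception` is not reached.
Result: 60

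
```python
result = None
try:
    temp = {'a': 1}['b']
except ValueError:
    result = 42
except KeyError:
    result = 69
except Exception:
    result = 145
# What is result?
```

Step-by-step execution trace:
1. `temp = {'a': 1}['b']` raises KeyError.
2. `except ValueError` does not match KeyError; skipped.
3. `except KeyError` matches → result = 69.
4. Remaining except clauses are skipped.
Result: 69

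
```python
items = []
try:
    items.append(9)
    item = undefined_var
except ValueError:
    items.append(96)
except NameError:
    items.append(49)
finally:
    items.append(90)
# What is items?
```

Step-by-step execution trace:
1. try: `items.append(9)` → items = [9].
2. `item = undefined_var` raises NameError.
3. `except ValueError` does not match NameError; skipped.
4. `except NameError` matches → `items.append(49)` → items = [9, 49].
5. finally always runs: `items.append(90)` → items = [9, 49, 90].
Result: [9, 49, 90]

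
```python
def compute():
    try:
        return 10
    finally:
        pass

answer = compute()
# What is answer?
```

Step-by-step execution trace:
1. `compute()` enters try: `return 10` sets pending return value 10.
2. Before returning, `finally: pass` runs (no effect).
3. compute() returns 10 → answer = 10.
Result: 10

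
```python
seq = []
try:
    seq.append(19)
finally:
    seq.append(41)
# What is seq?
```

Step-by-step execution trace:
1. try: `seq.append(19)` → seq = [19].
2. The try body completes without raising.
3. finally always runs: `seq.append(41)` → seq = [19, 41].
Result: [19, 41]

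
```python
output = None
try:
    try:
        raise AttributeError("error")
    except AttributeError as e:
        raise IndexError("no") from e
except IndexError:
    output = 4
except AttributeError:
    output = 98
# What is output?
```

Step-by-step execution trace:
1. Inner try raises AttributeError; inner `except AttributeError as e` catches it.
2. `raise IndexError(...) from e` raises IndexError (AttributeError is attached as __cause__, but only IndexError is active).
3. Outer `except IndexError` matches → output = 4.
4. `except AttributeError` is not reached.
Result: 4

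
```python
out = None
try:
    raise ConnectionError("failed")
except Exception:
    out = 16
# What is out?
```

Step-by-step execution trace:
1. `raise ConnectionError(...)` raises ConnectionError.
2. `except Exception` matches (ConnectionError is a subclass of Exception) → out = 16.
Result: 16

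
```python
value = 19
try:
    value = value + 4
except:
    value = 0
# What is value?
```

Step-by-step execution trace:
1. value starts at 19.
2. try: `value = value + 4` → value = 23. No exception raised.
3. `except` is skipped.
Result: 23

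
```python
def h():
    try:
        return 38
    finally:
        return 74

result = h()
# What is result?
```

Step-by-step execution trace:
1. `h()` enters try: `return 38` sets pending return value 38.
2. Before returning, `finally: return 74` runs and overrides the pending return.
3. h() returns 74 → result = 74.
Result: 74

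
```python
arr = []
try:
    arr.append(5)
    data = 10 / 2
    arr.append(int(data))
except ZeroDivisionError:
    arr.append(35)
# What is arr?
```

Step-by-step execution trace:
1. try: `arr.append(5)` → arr = [5].
2. `data = 10 / 2` → data = 5.0. No exception raised.
3. `arr.append(int(data))` → arr = [5, 5].
4. `except ZeroDivisionError` is skipped (no exception was raised).
Result: [5, 5]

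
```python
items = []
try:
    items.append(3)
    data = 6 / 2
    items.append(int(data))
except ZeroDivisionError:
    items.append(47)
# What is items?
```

Step-by-step execution trace:
1. try: `items.append(3)` → items = [3].
2. `data = 6 / 2` → data = 3.0. No exception raised.
3. `items.append(int(data))` → items = [3, 3].
4. `except ZeroDivisionError` is skipped (no exception was raised).
Result: [3, 3]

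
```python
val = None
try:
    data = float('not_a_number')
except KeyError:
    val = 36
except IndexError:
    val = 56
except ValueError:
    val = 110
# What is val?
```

Step-by-step execution trace:
1. `data = float('not_a_number')` raises ValueError.
2. `except KeyError` does not match ValueError; skipped.
3. `except IndexError` does not match ValueError; skipped.
4. `except ValueError` matches → val = 110.
Result: 110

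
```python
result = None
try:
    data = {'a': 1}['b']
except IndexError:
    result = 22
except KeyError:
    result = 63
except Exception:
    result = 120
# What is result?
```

Step-by-step execution trace:
1. `data = {'a': 1}['b']` raises KeyError.
2. `except IndexError` does not match KeyError; skipped.
3. `except KeyError` matches → result = 63.
4. Remaining except clauses are skipped.
Result: 63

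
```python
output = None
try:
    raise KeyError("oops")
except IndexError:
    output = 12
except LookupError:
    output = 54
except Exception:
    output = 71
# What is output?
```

Step-by-step execution trace:
1. `raise KeyError(...)` raises KeyError.
2. `except IndexError` does not match (KeyError is not a subclass of IndexError); skipped.
3. `except LookupError` matches (KeyError is a subclass of LookupError) → output = 54.
4. `except Exception` is not reached.
Result: 54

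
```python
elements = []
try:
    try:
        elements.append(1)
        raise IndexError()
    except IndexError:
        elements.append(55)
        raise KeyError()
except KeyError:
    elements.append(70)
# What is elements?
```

Step-by-step execution trace:
1. Inner try: `elements.append(1)` → elements = [1].
2. `raise IndexError()` raises IndexError.
3. Inner `except IndexError` matches → `elements.append(55)` → elements = [1, 55].
4. `raise KeyError()` raises KeyError; propagates to outer try.
5. Outer `except KeyError` matches → `elements.append(70)` → elements = [1, 55, 70].
Result: [1, 55, 70]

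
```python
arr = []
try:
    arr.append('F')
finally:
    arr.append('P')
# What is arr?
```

Step-by-step execution trace:
1. try: `arr.append('F')` → arr = ['F'].
2. The try body completes without raising.
3. finally always runs: `arr.append('P')` → arr = ['F', 'P'].
Result: ['F', 'P']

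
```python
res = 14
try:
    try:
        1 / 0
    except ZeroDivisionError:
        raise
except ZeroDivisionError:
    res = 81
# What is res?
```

Step-by-step execution trace:
1. Inner try: `1 / 0` raises ZeroDivisionError.
2. Inner `except ZeroDivisionError` matches; bare `raise` re-raises the same ZeroDivisionError.
3. Outer `except ZeroDivisionError` matches → res = 81.
Result: 81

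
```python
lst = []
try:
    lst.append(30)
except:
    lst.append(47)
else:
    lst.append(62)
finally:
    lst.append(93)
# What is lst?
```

Step-by-step execution trace:
1. try: `lst.append(30)` → lst = [30]. No exception raised.
2. `except` is skipped.
3. `else` runs: `lst.append(62)` → lst = [30, 62].
4. `finally` always runs: `lst.append(93)` → lst = [30, 62, 93].
Result: [30, 62, 93]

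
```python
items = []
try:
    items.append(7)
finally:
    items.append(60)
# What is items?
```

Step-by-step execution trace:
1. try: `items.append(7)` → items = [7].
2. The try body completes without raising.
3. finally always runs: `items.append(60)` → items = [7, 60].
Result: [7, 60]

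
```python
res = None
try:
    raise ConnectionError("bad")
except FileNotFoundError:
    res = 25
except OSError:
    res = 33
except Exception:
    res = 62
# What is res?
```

Step-by-step execution trace:
1. `raise ConnectionError(...)` raises ConnectionError.
2. `except FileNotFoundError` does not match (ConnectionError is not a subclass of FileNotFoundError); skipped.
3. `except OSError` matches (ConnectionError is a subclass of OSError) → res = 33.
4. `except Exception` is not reached.
Result: 33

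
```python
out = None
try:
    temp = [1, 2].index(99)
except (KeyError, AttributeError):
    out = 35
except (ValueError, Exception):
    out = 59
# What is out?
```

Step-by-step execution trace:
1. `temp = [1, 2].index(99)` raises ValueError.
2. `except (KeyError, AttributeError)` does not match ValueError; skipped.
3. `except (ValueError, Exception)` matches (ValueError is in the tuple) → out = 59.
Result: 59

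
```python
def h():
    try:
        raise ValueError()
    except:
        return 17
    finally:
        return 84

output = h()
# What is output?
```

Step-by-step execution trace:
1. `h()` enters try: `raise ValueError()` raises ValueError.
2. bare `except` matches → `return 17` sets pending return value 17.
3. Before returning, `finally: return 84` runs and overrides the pending return.
4. h() returns 84 → output = 84.
Result: 84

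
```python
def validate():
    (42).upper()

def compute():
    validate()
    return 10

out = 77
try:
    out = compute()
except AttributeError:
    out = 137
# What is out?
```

Step-by-step execution trace:
1. out starts at 77.
2. try: `compute()` calls `validate()`.
3. `validate()` evaluates `(42).upper()`, which raises AttributeError; it propagates through compute (uncaught).
4. `return 10` in compute is not reached; the assignment to out does not complete.
5. `except AttributeError` matches → out = 137.
Result: 137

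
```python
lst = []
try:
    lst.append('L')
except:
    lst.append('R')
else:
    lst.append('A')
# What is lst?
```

Step-by-step execution trace:
1. try: `lst.append('L')` → lst = ['L']. No exception raised.
2. `except` is skipped.
3. `else` runs (try completed without exception): `lst.append('A')` → lst = ['L', 'A'].
Result: ['L', 'A']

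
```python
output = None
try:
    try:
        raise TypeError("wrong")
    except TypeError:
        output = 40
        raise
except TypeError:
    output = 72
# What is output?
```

Step-by-step execution trace:
1. Inner try: `raise TypeError("wrong")` raises TypeError.
2. Inner `except TypeError` matches → output = 40.
3. bare `raise` re-raises the same TypeError.
4. Outer `except TypeError` matches → output = 72.
Result: 72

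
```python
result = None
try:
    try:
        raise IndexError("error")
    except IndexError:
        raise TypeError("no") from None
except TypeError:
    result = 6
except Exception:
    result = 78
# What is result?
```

Step-by-step execution trace:
1. Inner try raises IndexError; inner `except IndexError` catches it.
2. `raise TypeError(...) from None` raises TypeError (from None suppresses __context__, but the active exception is still TypeError).
3. Outer `except TypeError` matches → result = 6.
4. `except Exception` is not reached.
Result: 6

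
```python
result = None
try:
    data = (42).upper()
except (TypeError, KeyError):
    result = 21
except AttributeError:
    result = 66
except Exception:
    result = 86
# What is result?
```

Step-by-step execution trace:
1. `data = (42).upper()` raises AttributeError.
2. `except (TypeError, KeyError)` does not match AttributeError; skipped.
3. `except AttributeError` matches (exact type match) → result = 66.
4. `except Exception` is not reached.
Result: 66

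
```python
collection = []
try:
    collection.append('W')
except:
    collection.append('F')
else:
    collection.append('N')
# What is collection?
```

Step-by-step execution trace:
1. try: `collection.append('W')` → collection = ['W']. No exception raised.
2. `except` is skipped.
3. `else` runs (try completed without exception): `collection.append('N')` → collection = ['W', 'N'].
Result: ['W', 'N']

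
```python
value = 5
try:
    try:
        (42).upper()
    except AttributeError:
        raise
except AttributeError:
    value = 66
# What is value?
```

Step-by-step execution trace:
1. Inner try: `(42).upper()` raises AttributeError.
2. Inner `except AttributeError` matches; bare `raise` re-raises the same AttributeError.
3. Outer `except AttributeError` matches → value = 66.
Result: 66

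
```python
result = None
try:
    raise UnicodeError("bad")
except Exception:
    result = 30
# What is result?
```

Step-by-step execution trace:
1. `raise UnicodeError(...)` raises UnicodeError.
2. `except Exception` matches (UnicodeError is a subclass of Exception) → result = 30.
Result: 30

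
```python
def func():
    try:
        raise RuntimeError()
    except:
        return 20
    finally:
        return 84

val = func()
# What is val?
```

Step-by-step execution trace:
1. `func()` enters try: `raise RuntimeError()` raises RuntimeError.
2. bare `except` matches → `return 20` sets pending return value 20.
3. Before returning, `finally: return 84` runs and overrides the pending return.
4. func() returns 84 → val = 84.
Result: 84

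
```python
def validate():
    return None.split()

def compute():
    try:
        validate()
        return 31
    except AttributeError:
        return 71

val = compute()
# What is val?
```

Step-by-step execution trace:
1. `compute()` calls `validate()`.
2. `validate()` evaluates `None.split()`, which raises AttributeError; it propagates to the caller.
3. `return 31` is not reached.
4. `except AttributeError` in compute matches → returns 71.
5. val = 71.
Result: 71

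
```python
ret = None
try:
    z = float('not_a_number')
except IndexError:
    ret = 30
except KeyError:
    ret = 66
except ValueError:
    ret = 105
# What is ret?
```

Step-by-step execution trace:
1. `z = float('not_a_number')` raises ValueError.
2. `except IndexError` does not match ValueError; skipped.
3. `except KeyError` does not match ValueError; skipped.
4. `except ValueError` matches → ret = 105.
Result: 105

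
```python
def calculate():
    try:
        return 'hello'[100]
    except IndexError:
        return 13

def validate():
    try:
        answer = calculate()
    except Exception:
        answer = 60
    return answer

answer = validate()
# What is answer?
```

Step-by-step execution trace:
1. `validate()` calls `calculate()`.
2. In calculate: `'hello'[100]` raises IndexError; `except IndexError` catches it → returns 13.
3. In validate: `answer = calculate()` → answer = 13. No exception reaches validate.
4. `except Exception` is skipped; validate returns 13.
5. answer = 13.
Result: 13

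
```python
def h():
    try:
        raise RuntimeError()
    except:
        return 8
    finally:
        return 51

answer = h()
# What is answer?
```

Step-by-step execution trace:
1. `h()` enters try: `raise RuntimeError()` raises RuntimeError.
2. bare `except` matches → `return 8` sets pending return value 8.
3. Before returning, `finally: return 51` runs and overrides the pending return.
4. h() returns 51 → answer = 51.
Result: 51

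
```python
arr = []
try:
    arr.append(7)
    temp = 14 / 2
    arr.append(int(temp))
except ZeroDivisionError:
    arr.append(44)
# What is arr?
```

Step-by-step execution trace:
1. try: `arr.append(7)` → arr = [7].
2. `temp = 14 / 2` → temp = 7.0. No exception raised.
3. `arr.append(int(temp))` → arr = [7, 7].
4. `except ZeroDivisionError` is skipped (no exception was raised).
Result: [7, 7]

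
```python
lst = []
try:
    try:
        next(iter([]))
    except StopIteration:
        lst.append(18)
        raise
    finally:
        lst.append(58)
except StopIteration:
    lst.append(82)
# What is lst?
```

Step-by-step execution trace:
1. Inner try: `next(iter([]))` raises StopIteration.
2. Inner `except StopIteration` matches → `lst.append(18)` → lst = [18].
3. bare `raise` re-raises StopIteration.
4. Inner `finally` runs during unwinding: `lst.append(58)` → lst = [18, 58].
5. Outer `except StopIteration` matches → `lst.append(82)` → lst = [18, 58, 82].
Result: [18, 58, 82]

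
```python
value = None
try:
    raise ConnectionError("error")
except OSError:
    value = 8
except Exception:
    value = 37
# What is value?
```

Step-by-step execution trace:
1. `raise ConnectionError(...)` raises ConnectionError.
2. `except OSError` matches (ConnectionError is a subclass of OSError) → value = 8.
3. `except Exception` is not reached.
Result: 8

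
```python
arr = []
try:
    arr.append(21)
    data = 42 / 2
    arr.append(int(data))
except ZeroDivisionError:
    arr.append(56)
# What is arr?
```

Step-by-step execution trace:
1. try: `arr.append(21)` → arr = [21].
2. `data = 42 / 2` → data = 21.0. No exception raised.
3. `arr.append(int(data))` → arr = [21, 21].
4. `except ZeroDivisionError` is skipped (no exception was raised).
Result: [21, 21]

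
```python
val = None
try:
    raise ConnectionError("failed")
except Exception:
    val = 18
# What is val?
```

Step-by-step execution trace:
1. `raise ConnectionError(...)` raises ConnectionError.
2. `except Exception` matches (ConnectionError is a subclass of Exception) → val = 18.
Result: 18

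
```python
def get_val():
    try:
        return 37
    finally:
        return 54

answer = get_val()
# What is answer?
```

Step-by-step execution trace:
1. `get_val()` enters try: `return 37` sets pending return value 37.
2. Before returning, `finally: return 54` runs and overrides the pending return.
3. get_val() returns 54 → answer = 54.
Result: 54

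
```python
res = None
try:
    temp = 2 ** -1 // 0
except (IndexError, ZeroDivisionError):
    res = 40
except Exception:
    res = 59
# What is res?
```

Step-by-step execution trace:
1. `temp = 2 ** -1 // 0` raises ZeroDivisionError.
2. `except (IndexError, ZeroDivisionError)` matches (ZeroDivisionError is in the tuple) → res = 40.
3. `except Exception` is not reached.
Result: 40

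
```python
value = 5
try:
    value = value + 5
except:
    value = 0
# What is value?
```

Step-by-step execution trace:
1. value starts at 5.
2. try: `value = value + 5` → value = 10. No exception raised.
3. `except` is skipped.
Result: 10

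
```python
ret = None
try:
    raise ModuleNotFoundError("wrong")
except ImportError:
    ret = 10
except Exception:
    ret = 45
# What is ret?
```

Step-by-step execution trace:
1. `raise ModuleNotFoundError(...)` raises ModuleNotFoundError.
2. `except ImportError` matches (ModuleNotFoundError is a subclass of ImportError) → ret = 10.
3. `except Exception` is not reached.
Result: 10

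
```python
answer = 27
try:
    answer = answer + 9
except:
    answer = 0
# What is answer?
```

Step-by-step execution trace:
1. answer starts at 27.
2. try: `answer = answer + 9` → answer = 36. No exception raised.
3. `except` is skipped.
Result: 36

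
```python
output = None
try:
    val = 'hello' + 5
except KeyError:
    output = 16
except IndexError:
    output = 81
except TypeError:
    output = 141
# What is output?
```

Step-by-step execution trace:
1. `val = 'hello' + 5` raises TypeError.
2. `except KeyError` does not match TypeError; skipped.
3. `except IndexError` does not match TypeError; skipped.
4. `except TypeError` matches → output = 141.
Result: 141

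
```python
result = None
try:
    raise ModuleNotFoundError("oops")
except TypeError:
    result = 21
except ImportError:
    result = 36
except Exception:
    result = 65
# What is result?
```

Step-by-step execution trace:
1. `raise ModuleNotFoundError(...)` raises ModuleNotFoundError.
2. `except TypeError` does not match (ModuleNotFoundError is not a subclass of TypeError); skipped.
3. `except ImportError` matches (ModuleNotFoundError is a subclass of ImportError) → result = 36.
4. `except Exception` is not reached.
Result: 36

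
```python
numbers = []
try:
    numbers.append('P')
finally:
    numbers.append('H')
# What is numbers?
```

Step-by-step execution trace:
1. try: `numbers.append('P')` → numbers = ['P'].
2. The try body completes without raising.
3. finally always runs: `numbers.append('H')` → numbers = ['P', 'H'].
Result: ['P', 'H']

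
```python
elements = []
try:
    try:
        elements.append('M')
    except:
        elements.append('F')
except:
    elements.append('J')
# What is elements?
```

Step-by-step execution trace:
1. Inner try: `elements.append('M')` → elements = ['M']. No exception raised.
2. Inner `except` is skipped.
3. Inner try completes normally; outer `except` is skipped.
Result: ['M']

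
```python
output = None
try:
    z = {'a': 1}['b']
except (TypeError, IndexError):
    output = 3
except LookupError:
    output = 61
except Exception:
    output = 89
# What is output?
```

Step-by-step execution trace:
1. `z = {'a': 1}['b']` raises KeyError.
2. `except (TypeError, IndexError)` does not match KeyError; skipped.
3. `except LookupError` matches (KeyError is a subclass of LookupError) → output = 61.
4. `except Exception` is not reached.
Result: 61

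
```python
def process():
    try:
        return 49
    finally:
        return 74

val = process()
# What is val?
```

Step-by-step execution trace:
1. `process()` enters try: `return 49` sets pending return value 49.
2. Before returning, `finally: return 74` runs and overrides the pending return.
3. process() returns 74 → val = 74.
Result: 74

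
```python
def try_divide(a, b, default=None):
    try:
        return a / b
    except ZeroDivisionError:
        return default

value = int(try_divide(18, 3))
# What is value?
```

Step-by-step execution trace:
1. `try_divide(18, 3)` enters try: `return 18 / 3` → returns 6.0. No exception raised.
2. `except ZeroDivisionError` is skipped.
3. `int(6.0)` → 6 → value = 6.
Result: 6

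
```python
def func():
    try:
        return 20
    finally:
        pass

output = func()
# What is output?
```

Step-by-step execution trace:
1. `func()` enters try: `return 20` sets pending return value 20.
2. Before returning, `finally: pass` runs (no effect).
3. func() returns 20 → output = 20.
Result: 20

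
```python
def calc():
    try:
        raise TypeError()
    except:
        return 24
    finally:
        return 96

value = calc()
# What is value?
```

Step-by-step execution trace:
1. `calc()` enters try: `raise TypeError()` raises TypeError.
2. bare `except` matches → `return 24` sets pending return value 24.
3. Before returning, `finally: return 96` runs and overrides the pending return.
4. calc() returns 96 → value = 96.
Result: 96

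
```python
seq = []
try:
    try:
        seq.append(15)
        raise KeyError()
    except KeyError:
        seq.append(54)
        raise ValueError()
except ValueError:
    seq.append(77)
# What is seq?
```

Step-by-step execution trace:
1. Inner try: `seq.append(15)` → seq = [15].
2. `raise KeyError()` raises KeyError.
3. Inner `except KeyError` matches → `seq.append(54)` → seq = [15, 54].
4. `raise ValueError()` raises ValueError; propagates to outer try.
5. Outer `except ValueError` matches → `seq.append(77)` → seq = [15, 54, 77].
Result: [15, 54, 77]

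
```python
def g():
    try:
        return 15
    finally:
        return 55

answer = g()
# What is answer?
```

Step-by-step execution trace:
1. `g()` enters try: `return 15` sets pending return value 15.
2. Before returning, `finally: return 55` runs and overrides the pending return.
3. g() returns 55 → answer = 55.
Result: 55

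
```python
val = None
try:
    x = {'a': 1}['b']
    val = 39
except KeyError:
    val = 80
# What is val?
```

Step-by-step execution trace:
1. `x = {'a': 1}['b']` raises KeyError.
2. `val = 39` is not reached.
3. `except KeyError` matches → val = 80.
Result: 80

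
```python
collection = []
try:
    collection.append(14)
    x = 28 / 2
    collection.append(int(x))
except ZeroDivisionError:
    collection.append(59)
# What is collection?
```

Step-by-step execution trace:
1. try: `collection.append(14)` → collection = [14].
2. `x = 28 / 2` → x = 14.0. No exception raised.
3. `collection.append(int(x))` → collection = [14, 14].
4. `except ZeroDivisionError` is skipped (no exception was raised).
Result: [14, 14]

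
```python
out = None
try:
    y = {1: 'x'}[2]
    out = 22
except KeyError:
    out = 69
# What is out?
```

Step-by-step execution trace:
1. `y = {1: 'x'}[2]` raises KeyError.
2. `out = 22` is not reached.
3. `except KeyError` matches → out = 69.
Result: 69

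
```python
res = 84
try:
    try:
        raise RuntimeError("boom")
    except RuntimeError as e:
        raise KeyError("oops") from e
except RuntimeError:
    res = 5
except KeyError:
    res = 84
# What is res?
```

Step-by-step execution trace:
1. Inner try raises RuntimeError; inner `except RuntimeError as e` catches it.
2. `raise KeyError(...) from e` raises KeyError (RuntimeError is attached as __cause__, but only KeyError is active).
3. Outer `except RuntimeError` does not match KeyError; skipped.
4. Outer `except KeyError` matches → res = 84.
Result: 84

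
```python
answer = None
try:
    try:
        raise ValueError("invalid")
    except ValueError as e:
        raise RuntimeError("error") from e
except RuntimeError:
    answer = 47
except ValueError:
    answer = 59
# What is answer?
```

Step-by-step execution trace:
1. Inner try raises ValueError; inner `except ValueError as e` catches it.
2. `raise RuntimeError(...) from e` raises RuntimeError (ValueError is attached as __cause__, but only RuntimeError is active).
3. Outer `except RuntimeError` matches → answer = 47.
4. `except ValueError` is not reached.
Result: 47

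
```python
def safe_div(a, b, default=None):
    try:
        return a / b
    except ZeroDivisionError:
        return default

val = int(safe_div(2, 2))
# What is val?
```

Step-by-step execution trace:
1. `safe_div(2, 2)` enters try: `return 2 / 2` → returns 1.0. No exception raised.
2. `except ZeroDivisionError` is skipped.
3. `int(1.0)` → 1 → val = 1.
Result: 1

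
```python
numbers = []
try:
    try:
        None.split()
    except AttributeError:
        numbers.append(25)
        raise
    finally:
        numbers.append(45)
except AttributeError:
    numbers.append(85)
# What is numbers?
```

Step-by-step execution trace:
1. Inner try: `None.split()` raises AttributeError.
2. Inner `except AttributeError` matches → `numbers.append(25)` → numbers = [25].
3. bare `raise` re-raises AttributeError.
4. Inner `finally` runs during unwinding: `numbers.append(45)` → numbers = [25, 45].
5. Outer `except AttributeError` matches → `numbers.append(85)` → numbers = [25, 45, 85].
Result: [25, 45, 85]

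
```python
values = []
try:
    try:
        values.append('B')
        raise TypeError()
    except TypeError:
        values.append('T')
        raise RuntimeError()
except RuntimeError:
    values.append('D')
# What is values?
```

Step-by-step execution trace:
1. Inner try: `values.append('B')` → values = ['B'].
2. `raise TypeError()` raises TypeError.
3. Inner `except TypeError` matches → `values.append('T')` → values = ['B', 'T'].
4. `raise RuntimeError()` raises RuntimeError; propagates to outer try.
5. Outer `except RuntimeError` matches → `values.append('D')` → values = ['B', 'T', 'D'].
Result: ['B', 'T', 'D']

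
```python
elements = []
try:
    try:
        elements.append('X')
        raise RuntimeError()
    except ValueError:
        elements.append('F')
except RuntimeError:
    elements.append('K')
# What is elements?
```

Step-by-step execution trace:
1. Inner try: `elements.append('X')` → elements = ['X'].
2. `raise RuntimeError()` raises RuntimeError.
3. Inner `except ValueError` does not match RuntimeError; exception propagates to outer try.
4. Outer `except RuntimeError` matches → `elements.append('K')` → elements = ['X', 'K'].
Result: ['X', 'K']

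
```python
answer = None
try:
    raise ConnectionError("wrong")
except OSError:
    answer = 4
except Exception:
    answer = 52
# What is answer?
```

Step-by-step execution trace:
1. `raise ConnectionError(...)` raises ConnectionError.
2. `except OSError` matches (ConnectionError is a subclass of OSError) → answer = 4.
3. `except Exception` is not reached.
Result: 4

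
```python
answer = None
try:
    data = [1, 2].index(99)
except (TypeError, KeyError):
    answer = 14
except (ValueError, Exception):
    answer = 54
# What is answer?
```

Step-by-step execution trace:
1. `data = [1, 2].index(99)` raises ValueError.
2. `except (TypeError, KeyError)` does not match ValueError; skipped.
3. `except (ValueError, Exception)` matches (ValueError is in the tuple) → answer = 54.
Result: 54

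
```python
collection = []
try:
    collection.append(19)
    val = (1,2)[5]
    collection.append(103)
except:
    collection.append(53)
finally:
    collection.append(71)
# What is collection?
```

Step-by-step execution trace:
1. try: `collection.append(19)` → collection = [19].
2. `val = (1,2)[5]` raises IndexError; `collection.append(103)` is not reached.
3. bare `except` matches → `collection.append(53)` → collection = [19, 53].
4. finally always runs: `collection.append(71)` → collection = [19, 53, 71].
Result: [19, 53, 71]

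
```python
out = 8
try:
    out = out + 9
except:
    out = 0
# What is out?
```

Step-by-step execution trace:
1. out starts at 8.
2. try: `out = out + 9` → out = 17. No exception raised.
3. `except` is skipped.
Result: 17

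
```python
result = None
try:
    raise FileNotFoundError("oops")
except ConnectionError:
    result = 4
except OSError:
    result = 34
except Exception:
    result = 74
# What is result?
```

Step-by-step execution trace:
1. `raise FileNotFoundError(...)` raises FileNotFoundError.
2. `except ConnectionError` does not match (FileNotFoundError is not a subclass of ConnectionError); skipped.
3. `except OSError` matches (FileNotFoundError is a subclass of OSError) → result = 34.
4. `except Exception` is not reached.
Result: 34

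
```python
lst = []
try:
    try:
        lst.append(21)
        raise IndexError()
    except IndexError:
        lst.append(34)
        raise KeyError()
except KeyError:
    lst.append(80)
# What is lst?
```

Step-by-step execution trace:
1. Inner try: `lst.append(21)` → lst = [21].
2. `raise IndexError()` raises IndexError.
3. Inner `except IndexError` matches → `lst.append(34)` → lst = [21, 34].
4. `raise KeyError()` raises KeyError; propagates to outer try.
5. Outer `except KeyError` matches → `lst.append(80)` → lst = [21, 34, 80].
Result: [21, 34, 80]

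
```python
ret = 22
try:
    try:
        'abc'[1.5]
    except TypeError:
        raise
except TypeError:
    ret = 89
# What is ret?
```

Step-by-step execution trace:
1. Inner try: `'abc'[1.5]` raises TypeError.
2. Inner `except TypeError` matches; bare `raise` re-raises the same TypeError.
3. Outer `except TypeError` matches → ret = 89.
Result: 89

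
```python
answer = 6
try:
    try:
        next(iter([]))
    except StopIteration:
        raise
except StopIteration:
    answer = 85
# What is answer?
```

Step-by-step execution trace:
1. Inner try: `next(iter([]))` raises StopIteration.
2. Inner `except StopIteration` matches; bare `raise` re-raises the same StopIteration.
3. Outer `except StopIteration` matches → answer = 85.
Result: 85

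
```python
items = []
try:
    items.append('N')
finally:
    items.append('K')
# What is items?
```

Step-by-step execution trace:
1. try: `items.append('N')` → items = ['N'].
2. The try body completes without raising.
3. finally always runs: `items.append('K')` → items = ['N', 'K'].
Result: ['N', 'K']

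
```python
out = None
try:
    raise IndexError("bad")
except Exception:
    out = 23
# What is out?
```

Step-by-step execution trace:
1. `raise IndexError(...)` raises IndexError.
2. `except Exception` matches (IndexError is a subclass of Exception) → out = 23.
Result: 23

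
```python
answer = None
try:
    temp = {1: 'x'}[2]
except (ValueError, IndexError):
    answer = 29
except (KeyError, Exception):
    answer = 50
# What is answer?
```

Step-by-step execution trace:
1. `temp = {1: 'x'}[2]` raises KeyError.
2. `except (ValueError, IndexError)` does not match KeyError; skipped.
3. `except (KeyError, Exception)` matches (KeyError is in the tuple) → answer = 50.
Result: 50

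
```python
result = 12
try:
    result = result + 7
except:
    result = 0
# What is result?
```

Step-by-step execution trace:
1. result starts at 12.
2. try: `result = result + 7` → result = 19. No exception raised.
3. `except` is skipped.
Result: 19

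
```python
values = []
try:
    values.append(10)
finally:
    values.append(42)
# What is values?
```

Step-by-step execution trace:
1. try: `values.append(10)` → values = [10].
2. The try body completes without raising.
3. finally always runs: `values.append(42)` → values = [10, 42].
Result: [10, 42]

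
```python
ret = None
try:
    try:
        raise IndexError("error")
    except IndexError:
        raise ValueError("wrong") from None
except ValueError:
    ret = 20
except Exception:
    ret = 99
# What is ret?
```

Step-by-step execution trace:
1. Inner try raises IndexError; inner `except IndexError` catches it.
2. `raise ValueError(...) from None` raises ValueError (from None suppresses __context__, but the active exception is still ValueError).
3. Outer `except ValueError` matches → ret = 20.
4. `except Exception` is not reached.
Result: 20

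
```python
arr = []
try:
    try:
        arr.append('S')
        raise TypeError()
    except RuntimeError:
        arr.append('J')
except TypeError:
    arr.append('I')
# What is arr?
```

Step-by-step execution trace:
1. Inner try: `arr.append('S')` → arr = ['S'].
2. `raise TypeError()` raises TypeError.
3. Inner `except RuntimeError` does not match TypeError; exception propagates to outer try.
4. Outer `except TypeError` matches → `arr.append('I')` → arr = ['S', 'I'].
Result: ['S', 'I']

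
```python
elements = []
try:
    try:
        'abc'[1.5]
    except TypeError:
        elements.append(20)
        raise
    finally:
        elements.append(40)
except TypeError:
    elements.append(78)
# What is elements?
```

Step-by-step execution trace:
1. Inner try: `'abc'[1.5]` raises TypeError.
2. Inner `except TypeError` matches → `elements.append(20)` → elements = [20].
3. bare `raise` re-raises TypeError.
4. Inner `finally` runs during unwinding: `elements.append(40)` → elements = [20, 40].
5. Outer `except TypeError` matches → `elements.append(78)` → elements = [20, 40, 78].
Result: [20, 40, 78]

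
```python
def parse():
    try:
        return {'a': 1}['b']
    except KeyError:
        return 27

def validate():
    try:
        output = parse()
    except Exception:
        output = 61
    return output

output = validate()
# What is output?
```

Step-by-step execution trace:
1. `validate()` calls `parse()`.
2. In parse: `{'a': 1}['b']` raises KeyError; `except KeyError` catches it → returns 27.
3. In validate: `output = parse()` → output = 27. No exception reaches validate.
4. `except Exception` is skipped; validate returns 27.
5. output = 27.
Result: 27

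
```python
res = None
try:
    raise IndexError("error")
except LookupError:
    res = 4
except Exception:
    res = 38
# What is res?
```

Step-by-step execution trace:
1. `raise IndexError(...)` raises IndexError.
2. `except LookupError` matches (IndexError is a subclass of LookupError) → res = 4.
3. `except Exception` is not reached.
Result: 4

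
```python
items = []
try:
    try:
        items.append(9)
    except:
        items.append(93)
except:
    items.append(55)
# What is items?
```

Step-by-step execution trace:
1. Inner try: `items.append(9)` → items = [9]. No exception raised.
2. Inner `except` is skipped.
3. Inner try completes normally; outer `except` is skipped.
Result: [9]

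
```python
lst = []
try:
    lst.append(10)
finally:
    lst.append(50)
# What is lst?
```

Step-by-step execution trace:
1. try: `lst.append(10)` → lst = [10].
2. The try body completes without raising.
3. finally always runs: `lst.append(50)` → lst = [10, 50].
Result: [10, 50]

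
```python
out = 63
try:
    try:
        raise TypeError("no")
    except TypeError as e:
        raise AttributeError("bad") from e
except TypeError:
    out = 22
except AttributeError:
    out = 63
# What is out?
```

Step-by-step execution trace:
1. Inner try raises TypeError; inner `except TypeError as e` catches it.
2. `raise AttributeError(...) from e` raises AttributeError (TypeError is attached as __cause__, but only AttributeError is active).
3. Outer `except TypeError` does not match AttributeError; skipped.
4. Outer `except AttributeError` matches → out = 63.
Result: 63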